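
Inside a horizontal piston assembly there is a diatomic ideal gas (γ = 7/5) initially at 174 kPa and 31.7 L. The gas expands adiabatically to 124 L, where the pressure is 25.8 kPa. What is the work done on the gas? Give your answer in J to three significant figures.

W ≈ -5790 J

Adiabatic: W = (P₁V₁ − P₂V₂)/(γ − 1) with γ = 7/5.
P₁V₁ = 5516 J, P₂V₂ = 3199 J.
W = (5516 − 3199) / 0.4 = 5792 J.
Work on gas = −W_by = -5792 J.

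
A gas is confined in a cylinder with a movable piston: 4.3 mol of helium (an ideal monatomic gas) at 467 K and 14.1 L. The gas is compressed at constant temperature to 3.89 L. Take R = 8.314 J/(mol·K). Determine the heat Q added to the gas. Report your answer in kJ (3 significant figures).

Q ≈ -21.5 kJ

Isothermal ⇒ ΔU = 0, so Q = W = nRT ln(V₂/V₁).
Q = (4.3)(8.314)(467) ln(3.89/14.1) = 16695 × -1.288 = -21500 J.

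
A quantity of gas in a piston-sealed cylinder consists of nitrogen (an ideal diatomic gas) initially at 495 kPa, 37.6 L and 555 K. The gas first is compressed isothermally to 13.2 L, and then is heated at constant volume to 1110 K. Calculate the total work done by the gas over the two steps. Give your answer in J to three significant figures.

Step 1 (isothermal): W = P₁V₁ ln(V₂/V₁) = (18612) ln(13.2/37.6) = -19483 J.
Step 2 (isochoric): W = 0 (constant volume).
W_total = -19483 + 0 = -19483 J.

W_total ≈ -19500 J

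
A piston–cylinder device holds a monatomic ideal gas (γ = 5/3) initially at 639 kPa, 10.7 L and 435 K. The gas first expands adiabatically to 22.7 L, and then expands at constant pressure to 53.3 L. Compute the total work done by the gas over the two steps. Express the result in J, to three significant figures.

W_total ≈ 9630 J

Step 1 (adiabatic): W = (P₁V₁ − P₂V₂)/(γ−1) = (6837 − 4141)/0.667 = 4044 J.
After step 1: P = 182.4 kPa, V = 22.7 L, T = 263.5 K.
Step 2 (isobaric): W = PΔV = (182.4 kPa)(53.3 − 22.7 L) = 5582 J.
W_total = 4044 + 5582 = 9627 J.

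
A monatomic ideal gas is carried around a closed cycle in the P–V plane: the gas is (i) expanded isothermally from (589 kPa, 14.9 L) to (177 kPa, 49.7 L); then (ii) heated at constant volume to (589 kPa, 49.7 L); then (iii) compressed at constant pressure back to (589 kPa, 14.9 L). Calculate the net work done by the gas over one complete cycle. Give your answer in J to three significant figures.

W_net ≈ -9930 J

Leg (i): W = PᵢVᵢ ln(V_f/Vᵢ) = (8776) ln(49.7/14.9) = 10572 J.
Leg (ii): W = 0.
Leg (iii): W = PΔV = (589)(14.9 − 49.7) = -20497 J.
W_net = 10572 − 20497 = -9925 J.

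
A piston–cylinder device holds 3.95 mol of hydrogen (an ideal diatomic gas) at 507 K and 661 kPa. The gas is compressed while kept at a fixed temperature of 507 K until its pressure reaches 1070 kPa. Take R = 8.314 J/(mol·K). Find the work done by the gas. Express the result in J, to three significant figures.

Isothermal process: W = nRT ln(V₂/V₁) = nRT ln(P₁/P₂).
W = (3.95)(8.314)(507) × ln(661/1070)
  = 16650 × ln(0.6178) = 16650 × -0.4817
W_by_gas = -8020 J.

W ≈ -8020 J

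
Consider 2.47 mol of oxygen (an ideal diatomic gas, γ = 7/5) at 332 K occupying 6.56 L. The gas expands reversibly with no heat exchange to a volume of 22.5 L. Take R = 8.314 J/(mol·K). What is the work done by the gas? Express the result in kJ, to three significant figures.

Adiabatic: TV^(γ−1) = const with γ = 7/5.
T₂ = T₁ (V₁/V₂)^(γ−1) = 332 × (6.56/22.5)^0.4 = 332 × 0.6108 = 202.8 K.
W_by = nCᵥ(T₁ − T₂) = (2.47)(20.79)(332 − 202.8) = 6634 J.

W ≈ 6.63 kJ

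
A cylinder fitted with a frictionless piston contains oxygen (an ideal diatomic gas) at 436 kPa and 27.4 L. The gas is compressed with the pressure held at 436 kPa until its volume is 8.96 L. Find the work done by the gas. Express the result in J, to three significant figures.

W ≈ -8040 J

Isobaric: W = P ΔV.
W = (436 kPa)(8.96 − 27.4 L) = (436)(-18.44) = -8040 J.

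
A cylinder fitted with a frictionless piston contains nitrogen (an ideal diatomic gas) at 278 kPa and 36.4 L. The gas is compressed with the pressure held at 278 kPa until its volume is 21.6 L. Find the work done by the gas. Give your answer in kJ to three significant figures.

Isobaric: W = P ΔV.
W = (278 kPa)(21.6 − 36.4 L) = (278)(-14.8) = -4114 J.

W ≈ -4.11 kJ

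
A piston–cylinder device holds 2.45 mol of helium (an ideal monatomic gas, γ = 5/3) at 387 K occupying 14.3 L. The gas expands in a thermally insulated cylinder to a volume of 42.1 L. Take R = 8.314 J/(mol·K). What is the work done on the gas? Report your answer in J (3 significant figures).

W ≈ -6070 J

Adiabatic: TV^(γ−1) = const with γ = 5/3.
T₂ = T₁ (V₁/V₂)^(γ−1) = 387 × (14.3/42.1)^0.667 = 387 × 0.4868 = 188.4 K.
W_by = nCᵥ(T₁ − T₂) = (2.45)(12.47)(387 − 188.4) = 6068 J.
Work on gas = −W_by = -6068 J.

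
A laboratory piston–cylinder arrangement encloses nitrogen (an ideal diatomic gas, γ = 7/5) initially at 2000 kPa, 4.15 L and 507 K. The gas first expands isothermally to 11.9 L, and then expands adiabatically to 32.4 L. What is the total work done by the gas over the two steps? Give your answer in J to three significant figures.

W_total ≈ 15600 J

Step 1 (isothermal): W = P₁V₁ ln(V₂/V₁) = (8300) ln(11.9/4.15) = 8743 J.
After step 1: P = 697.5 kPa, V = 11.9 L, T = 507 K.
Step 2 (adiabatic): W = (P₁V₁ − P₂V₂)/(γ−1) = (8300 − 5560)/0.4 = 6850 J.
W_total = 8743 + 6850 = 15593 J.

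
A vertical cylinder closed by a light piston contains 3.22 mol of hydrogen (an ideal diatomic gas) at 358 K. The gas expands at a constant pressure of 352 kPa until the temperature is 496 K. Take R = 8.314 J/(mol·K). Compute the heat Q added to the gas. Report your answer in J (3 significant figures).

Isobaric: W = nRΔT = (3.22)(8.314)(138) = 3694 J.
ΔU = nCᵥΔT with Cᵥ = 5R/2: ΔU = (3.22)(20.79)(138) = 9236 J.
Q = ΔU + W = 9236 + 3694 = 12930 J.

Q ≈ 12900 J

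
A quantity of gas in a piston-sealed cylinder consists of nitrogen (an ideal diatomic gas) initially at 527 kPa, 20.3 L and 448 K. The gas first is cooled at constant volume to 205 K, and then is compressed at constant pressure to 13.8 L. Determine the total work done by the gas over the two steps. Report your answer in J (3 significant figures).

Step 1 (isochoric): W = 0 (constant volume).
After step 1: P = 241.1 kPa (V unchanged).
Step 2 (isobaric): W = PΔV = (241.1 kPa)(13.8 − 20.3 L) = -1567 J.
W_total = 0 − 1567 = -1567 J.

W_total ≈ -1570 J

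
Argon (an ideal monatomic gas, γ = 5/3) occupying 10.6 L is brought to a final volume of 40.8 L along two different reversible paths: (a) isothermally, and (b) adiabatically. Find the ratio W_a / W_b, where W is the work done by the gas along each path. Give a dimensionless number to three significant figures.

Path (a) isothermal: W = P₁V₁ ln(V₂/V₁) → W_a/(P₁V₁) = 1.348.
Path (b) adiabatic: W = P₁V₁(1 − (V₁/V₂)^(γ−1))/(γ−1) → W_b/(P₁V₁) = 0.8893.
W_a / W_b = 1.348 / 0.8893 = 1.516.

W_a / W_b ≈ 1.52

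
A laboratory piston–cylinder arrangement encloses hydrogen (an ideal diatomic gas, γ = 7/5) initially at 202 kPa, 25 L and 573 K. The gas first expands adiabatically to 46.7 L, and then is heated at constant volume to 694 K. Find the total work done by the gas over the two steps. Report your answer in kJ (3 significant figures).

Step 1 (adiabatic): W = (P₁V₁ − P₂V₂)/(γ−1) = (5050 − 3933)/0.4 = 2792 J.
Step 2 (isochoric): W = 0 (constant volume).
W_total = 2792 + 0 = 2792 J.

W_total ≈ 2.79 kJ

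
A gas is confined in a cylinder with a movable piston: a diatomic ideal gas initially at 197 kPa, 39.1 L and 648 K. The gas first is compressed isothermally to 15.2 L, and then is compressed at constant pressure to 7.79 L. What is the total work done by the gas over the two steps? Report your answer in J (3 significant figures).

W_total ≈ -11000 J

Step 1 (isothermal): W = P₁V₁ ln(V₂/V₁) = (7703) ln(15.2/39.1) = -7278 J.
After step 1: P = 506.8 kPa, V = 15.2 L, T = 648 K.
Step 2 (isobaric): W = PΔV = (506.8 kPa)(7.79 − 15.2 L) = -3755 J.
W_total = -7278 − 3755 = -11033 J.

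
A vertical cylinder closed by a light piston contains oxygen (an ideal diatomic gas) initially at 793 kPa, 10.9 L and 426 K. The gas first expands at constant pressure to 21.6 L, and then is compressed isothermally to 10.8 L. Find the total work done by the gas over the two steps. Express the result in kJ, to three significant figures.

W_total ≈ -3.39 kJ

Step 1 (isobaric): W = PΔV = (793 kPa)(21.6 − 10.9 L) = 8485 J.
After step 1: P = 793 kPa, V = 21.6 L, T = 844.2 K.
Step 2 (isothermal): W = P₁V₁ ln(V₂/V₁) = (17129) ln(10.8/21.6) = -11873 J.
W_total = 8485 − 11873 = -3388 J.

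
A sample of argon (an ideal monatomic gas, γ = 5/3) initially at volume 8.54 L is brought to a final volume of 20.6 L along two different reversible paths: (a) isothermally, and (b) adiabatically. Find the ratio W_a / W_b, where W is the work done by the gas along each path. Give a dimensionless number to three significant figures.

Path (a) isothermal: W = P₁V₁ ln(V₂/V₁) → W_a/(P₁V₁) = 0.8805.
Path (b) adiabatic: W = P₁V₁(1 − (V₁/V₂)^(γ−1))/(γ−1) → W_b/(P₁V₁) = 0.666.
W_a / W_b = 0.8805 / 0.666 = 1.322.

W_a / W_b ≈ 1.32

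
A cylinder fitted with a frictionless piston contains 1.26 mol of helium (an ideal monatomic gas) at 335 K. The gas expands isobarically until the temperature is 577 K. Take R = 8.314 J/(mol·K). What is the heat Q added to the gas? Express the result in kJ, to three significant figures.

Q ≈ 6.34 kJ

Isobaric: W = nRΔT = (1.26)(8.314)(242) = 2535 J.
ΔU = nCᵥΔT with Cᵥ = 3R/2: ΔU = (1.26)(12.47)(242) = 3803 J.
Q = ΔU + W = 3803 + 2535 = 6338 J.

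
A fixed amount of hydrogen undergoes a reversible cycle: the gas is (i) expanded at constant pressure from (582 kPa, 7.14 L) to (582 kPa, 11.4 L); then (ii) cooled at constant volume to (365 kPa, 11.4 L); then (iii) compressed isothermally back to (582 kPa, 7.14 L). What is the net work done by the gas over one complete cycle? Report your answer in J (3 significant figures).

Leg (i): W = PΔV = (582)(11.4 − 7.14) = 2479 J.
Leg (ii): W = 0.
Leg (iii): W = PᵢVᵢ ln(V_f/Vᵢ) = (4161) ln(7.14/11.4) = -1947 J.
W_net = 2479 − 1947 = 532.4 J.

W_net ≈ 532 J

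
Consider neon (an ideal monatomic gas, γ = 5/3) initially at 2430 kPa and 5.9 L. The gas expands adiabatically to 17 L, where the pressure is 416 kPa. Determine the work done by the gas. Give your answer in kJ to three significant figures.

Adiabatic: W = (P₁V₁ − P₂V₂)/(γ − 1) with γ = 5/3.
P₁V₁ = 14337 J, P₂V₂ = 7072 J.
W = (14337 − 7072) / 0.6667 = 10897 J.

W ≈ 10.9 kJ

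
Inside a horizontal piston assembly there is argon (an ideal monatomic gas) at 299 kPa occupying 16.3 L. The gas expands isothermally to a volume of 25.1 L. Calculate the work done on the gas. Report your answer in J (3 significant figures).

W ≈ -2100 J

Isothermal: W = nRT ln(V₂/V₁) = P₁V₁ ln(V₂/V₁).
P₁V₁ = (299 kPa)(16.3 L) = 4874 J.
W = 4874 × ln(25.1/16.3) = 4874 × 0.4317
W_by_gas = 2104 J; work on gas = −W_by = -2104 J.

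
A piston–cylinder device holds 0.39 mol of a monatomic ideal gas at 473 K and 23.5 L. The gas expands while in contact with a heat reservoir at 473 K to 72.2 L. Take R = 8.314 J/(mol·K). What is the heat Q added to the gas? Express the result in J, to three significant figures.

Isothermal ⇒ ΔU = 0, so Q = W = nRT ln(V₂/V₁).
Q = (0.39)(8.314)(473) ln(72.2/23.5) = 1534 × 1.122 = 1721 J.

Q ≈ 1720 J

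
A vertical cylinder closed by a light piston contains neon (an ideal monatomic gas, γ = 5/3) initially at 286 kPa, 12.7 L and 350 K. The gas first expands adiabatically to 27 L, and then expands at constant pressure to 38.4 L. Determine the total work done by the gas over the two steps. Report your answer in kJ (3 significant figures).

Step 1 (adiabatic): W = (P₁V₁ − P₂V₂)/(γ−1) = (3632 − 2197)/0.667 = 2153 J.
After step 1: P = 81.36 kPa, V = 27 L, T = 211.7 K.
Step 2 (isobaric): W = PΔV = (81.36 kPa)(38.4 − 27 L) = 927.6 J.
W_total = 2153 + 927.6 = 3081 J.

W_total ≈ 3.08 kJ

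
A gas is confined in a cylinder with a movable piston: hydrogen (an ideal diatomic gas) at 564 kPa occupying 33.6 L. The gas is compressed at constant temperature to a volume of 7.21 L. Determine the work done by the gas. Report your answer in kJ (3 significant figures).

W ≈ -29.2 kJ

Isothermal: W = nRT ln(V₂/V₁) = P₁V₁ ln(V₂/V₁).
P₁V₁ = (564 kPa)(33.6 L) = 18950 J.
W = 18950 × ln(7.21/33.6) = 18950 × -1.539
W_by_gas = -29166 J.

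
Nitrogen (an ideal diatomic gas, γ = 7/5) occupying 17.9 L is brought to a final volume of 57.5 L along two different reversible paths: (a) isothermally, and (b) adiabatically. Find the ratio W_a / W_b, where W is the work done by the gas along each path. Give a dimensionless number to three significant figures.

Path (a) isothermal: W = P₁V₁ ln(V₂/V₁) → W_a/(P₁V₁) = 1.167.
Path (b) adiabatic: W = P₁V₁(1 − (V₁/V₂)^(γ−1))/(γ−1) → W_b/(P₁V₁) = 0.9325.
W_a / W_b = 1.167 / 0.9325 = 1.251.

W_a / W_b ≈ 1.25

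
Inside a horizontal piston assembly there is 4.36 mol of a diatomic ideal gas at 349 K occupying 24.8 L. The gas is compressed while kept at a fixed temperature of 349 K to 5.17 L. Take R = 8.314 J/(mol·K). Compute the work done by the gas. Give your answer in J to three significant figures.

Isothermal: W = nRT ln(V₂/V₁).
W = (4.36)(8.314)(349) × ln(5.17/24.8)
  = 12651 × -1.568
W_by_gas = -19836 J.

W ≈ -19800 J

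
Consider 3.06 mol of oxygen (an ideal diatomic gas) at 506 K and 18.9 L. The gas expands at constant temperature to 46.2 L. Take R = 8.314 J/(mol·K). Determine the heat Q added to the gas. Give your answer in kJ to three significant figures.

Q ≈ 11.5 kJ

Isothermal ⇒ ΔU = 0, so Q = W = nRT ln(V₂/V₁).
Q = (3.06)(8.314)(506) ln(46.2/18.9) = 12873 × 0.8938 = 11506 J.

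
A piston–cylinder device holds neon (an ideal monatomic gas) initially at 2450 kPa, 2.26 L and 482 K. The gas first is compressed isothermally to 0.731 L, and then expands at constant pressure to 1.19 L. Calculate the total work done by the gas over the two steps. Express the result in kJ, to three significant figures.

Step 1 (isothermal): W = P₁V₁ ln(V₂/V₁) = (5537) ln(0.731/2.26) = -6250 J.
After step 1: P = 7575 kPa, V = 0.731 L, T = 482 K.
Step 2 (isobaric): W = PΔV = (7575 kPa)(1.19 − 0.731 L) = 3477 J.
W_total = -6250 + 3477 = -2773 J.

W_total ≈ -2.77 kJ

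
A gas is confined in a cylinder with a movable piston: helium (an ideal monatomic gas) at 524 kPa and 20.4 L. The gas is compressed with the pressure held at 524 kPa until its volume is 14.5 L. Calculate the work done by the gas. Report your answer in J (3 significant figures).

W ≈ -3090 J

Isobaric: W = P ΔV.
W = (524 kPa)(14.5 − 20.4 L) = (524)(-5.9) = -3092 J.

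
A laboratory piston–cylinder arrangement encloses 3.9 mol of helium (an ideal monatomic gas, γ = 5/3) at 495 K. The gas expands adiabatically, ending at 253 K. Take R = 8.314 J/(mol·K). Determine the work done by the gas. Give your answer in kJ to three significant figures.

Adiabatic ⇒ Q = 0, so W_by = −ΔU = nCᵥ(T₁ − T₂).
Cᵥ = 3R/2 = 12.47 J/(mol·K).
W = (3.9)(12.47)(495 − 253) = 11770 J.

W ≈ 11.8 kJ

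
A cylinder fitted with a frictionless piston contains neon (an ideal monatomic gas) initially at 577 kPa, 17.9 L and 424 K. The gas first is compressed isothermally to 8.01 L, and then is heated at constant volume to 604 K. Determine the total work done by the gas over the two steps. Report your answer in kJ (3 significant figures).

Step 1 (isothermal): W = P₁V₁ ln(V₂/V₁) = (10328) ln(8.01/17.9) = -8305 J.
Step 2 (isochoric): W = 0 (constant volume).
W_total = -8305 + 0 = -8305 J.

W_total ≈ -8.31 kJ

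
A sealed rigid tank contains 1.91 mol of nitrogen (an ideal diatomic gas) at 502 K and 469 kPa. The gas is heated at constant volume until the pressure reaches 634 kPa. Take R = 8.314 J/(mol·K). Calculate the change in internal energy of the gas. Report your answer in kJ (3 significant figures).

ΔU ≈ 7.01 kJ

Constant volume ⇒ W = 0, so Q = ΔU = nCᵥΔT with Cᵥ = 5R/2 = 20.79 J/(mol·K).
At constant V, T₂/T₁ = P₂/P₁ ⇒ ΔT = T₁(P₂/P₁ − 1) = 502·(634/469 − 1) = 176.6 K.
ΔU = (1.91)(20.79)(176.6) = 7011 J.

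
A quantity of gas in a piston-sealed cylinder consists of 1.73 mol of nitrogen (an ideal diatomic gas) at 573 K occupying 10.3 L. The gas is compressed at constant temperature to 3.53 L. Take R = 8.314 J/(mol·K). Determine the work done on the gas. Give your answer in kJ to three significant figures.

Isothermal: W = nRT ln(V₂/V₁).
W = (1.73)(8.314)(573) × ln(3.53/10.3)
  = 8242 × -1.071
W_by_gas = -8825 J; work on gas = −W_by = 8825 J.

W ≈ 8.83 kJ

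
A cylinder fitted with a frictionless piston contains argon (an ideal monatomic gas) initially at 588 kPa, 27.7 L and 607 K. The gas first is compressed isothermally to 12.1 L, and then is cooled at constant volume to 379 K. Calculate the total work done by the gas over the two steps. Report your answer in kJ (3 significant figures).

W_total ≈ -13.5 kJ

Step 1 (isothermal): W = P₁V₁ ln(V₂/V₁) = (16288) ln(12.1/27.7) = -13490 J.
Step 2 (isochoric): W = 0 (constant volume).
W_total = -13490 + 0 = -13490 J.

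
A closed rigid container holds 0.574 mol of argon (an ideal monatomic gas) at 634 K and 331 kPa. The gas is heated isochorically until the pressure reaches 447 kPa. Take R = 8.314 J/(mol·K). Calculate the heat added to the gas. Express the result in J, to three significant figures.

Q ≈ 1590 J

Constant volume ⇒ W = 0, so Q = ΔU = nCᵥΔT with Cᵥ = 3R/2 = 12.47 J/(mol·K).
At constant V, T₂/T₁ = P₂/P₁ ⇒ ΔT = T₁(P₂/P₁ − 1) = 634·(447/331 − 1) = 222.2 K.
ΔU = (0.574)(12.47)(222.2) = 1590 J.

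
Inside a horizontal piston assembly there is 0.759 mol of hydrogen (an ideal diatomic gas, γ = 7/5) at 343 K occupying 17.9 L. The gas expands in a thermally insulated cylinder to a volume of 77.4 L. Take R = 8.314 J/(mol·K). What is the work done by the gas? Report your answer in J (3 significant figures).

W ≈ 2400 J

Adiabatic: TV^(γ−1) = const with γ = 7/5.
T₂ = T₁ (V₁/V₂)^(γ−1) = 343 × (17.9/77.4)^0.4 = 343 × 0.5567 = 191 K.
W_by = nCᵥ(T₁ − T₂) = (0.759)(20.79)(343 − 191) = 2399 J.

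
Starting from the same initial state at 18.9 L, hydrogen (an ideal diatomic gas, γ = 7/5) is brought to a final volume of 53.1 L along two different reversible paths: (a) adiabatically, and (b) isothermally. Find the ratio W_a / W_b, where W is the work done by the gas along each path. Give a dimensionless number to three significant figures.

W_a / W_b ≈ 0.819

Path (a) adiabatic: W = P₁V₁(1 − (V₁/V₂)^(γ−1))/(γ−1) → W_a/(P₁V₁) = 0.8462.
Path (b) isothermal: W = P₁V₁ ln(V₂/V₁) → W_b/(P₁V₁) = 1.033.
W_a / W_b = 0.8462 / 1.033 = 0.8191.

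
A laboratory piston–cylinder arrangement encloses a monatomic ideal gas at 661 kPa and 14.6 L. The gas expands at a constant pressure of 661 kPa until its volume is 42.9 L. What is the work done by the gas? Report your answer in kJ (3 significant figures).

W ≈ 18.7 kJ

Isobaric: W = P ΔV.
W = (661 kPa)(42.9 − 14.6 L) = (661)(28.3) = 18706 J.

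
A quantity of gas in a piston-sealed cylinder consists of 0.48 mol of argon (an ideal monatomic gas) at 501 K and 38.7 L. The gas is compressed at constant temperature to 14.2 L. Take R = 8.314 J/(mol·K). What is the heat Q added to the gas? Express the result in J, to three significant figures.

Q ≈ -2000 J

Isothermal ⇒ ΔU = 0, so Q = W = nRT ln(V₂/V₁).
Q = (0.48)(8.314)(501) ln(14.2/38.7) = 1999 × -1.003 = -2005 J.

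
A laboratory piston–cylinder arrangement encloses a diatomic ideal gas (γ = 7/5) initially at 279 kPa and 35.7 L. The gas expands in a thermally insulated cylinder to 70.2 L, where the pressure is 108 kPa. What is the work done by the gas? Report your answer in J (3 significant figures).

W ≈ 5950 J

Adiabatic: W = (P₁V₁ − P₂V₂)/(γ − 1) with γ = 7/5.
P₁V₁ = 9960 J, P₂V₂ = 7582 J.
W = (9960 − 7582) / 0.4 = 5947 J.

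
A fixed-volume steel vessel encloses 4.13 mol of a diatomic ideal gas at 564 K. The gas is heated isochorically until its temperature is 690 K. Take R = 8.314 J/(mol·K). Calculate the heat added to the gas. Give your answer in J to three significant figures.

Constant volume ⇒ W = 0, so Q = ΔU = nCᵥΔT with Cᵥ = 5R/2 = 20.79 J/(mol·K).
ΔU = (4.13)(20.79)(690 − 564) = 10816 J.

Q ≈ 10800 J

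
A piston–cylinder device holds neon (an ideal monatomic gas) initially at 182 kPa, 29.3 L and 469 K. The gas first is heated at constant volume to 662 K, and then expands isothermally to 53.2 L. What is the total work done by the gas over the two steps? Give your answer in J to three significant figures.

W_total ≈ 4490 J

Step 1 (isochoric): W = 0 (constant volume).
After step 1: P = 256.9 kPa (V unchanged).
Step 2 (isothermal): W = P₁V₁ ln(V₂/V₁) = (7527) ln(53.2/29.3) = 4490 J.
W_total = 0 + 4490 = 4490 J.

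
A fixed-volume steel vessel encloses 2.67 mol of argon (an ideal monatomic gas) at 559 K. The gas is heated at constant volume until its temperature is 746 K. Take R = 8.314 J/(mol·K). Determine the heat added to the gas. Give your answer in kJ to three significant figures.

Constant volume ⇒ W = 0, so Q = ΔU = nCᵥΔT with Cᵥ = 3R/2 = 12.47 J/(mol·K).
ΔU = (2.67)(12.47)(746 − 559) = 6227 J.

Q ≈ 6.23 kJ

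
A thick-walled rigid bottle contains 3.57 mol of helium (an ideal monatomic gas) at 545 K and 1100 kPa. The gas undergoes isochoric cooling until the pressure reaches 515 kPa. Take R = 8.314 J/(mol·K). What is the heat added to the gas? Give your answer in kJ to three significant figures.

Constant volume ⇒ W = 0, so Q = ΔU = nCᵥΔT with Cᵥ = 3R/2 = 12.47 J/(mol·K).
At constant V, T₂/T₁ = P₂/P₁ ⇒ ΔT = T₁(P₂/P₁ − 1) = 545·(515/1100 − 1) = -289.8 K.
ΔU = (3.57)(12.47)(-289.8) = -12904 J.

Q ≈ -12.9 kJ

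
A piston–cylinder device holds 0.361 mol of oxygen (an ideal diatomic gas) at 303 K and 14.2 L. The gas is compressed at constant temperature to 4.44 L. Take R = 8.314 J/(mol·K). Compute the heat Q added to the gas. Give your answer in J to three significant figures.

Q ≈ -1060 J

Isothermal ⇒ ΔU = 0, so Q = W = nRT ln(V₂/V₁).
Q = (0.361)(8.314)(303) ln(4.44/14.2) = 909.4 × -1.163 = -1057 J.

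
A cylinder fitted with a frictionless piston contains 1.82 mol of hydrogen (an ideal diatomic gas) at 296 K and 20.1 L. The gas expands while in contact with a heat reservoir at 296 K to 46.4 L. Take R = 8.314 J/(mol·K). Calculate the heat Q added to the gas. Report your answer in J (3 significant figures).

Isothermal ⇒ ΔU = 0, so Q = W = nRT ln(V₂/V₁).
Q = (1.82)(8.314)(296) ln(46.4/20.1) = 4479 × 0.8366 = 3747 J.

Q ≈ 3750 J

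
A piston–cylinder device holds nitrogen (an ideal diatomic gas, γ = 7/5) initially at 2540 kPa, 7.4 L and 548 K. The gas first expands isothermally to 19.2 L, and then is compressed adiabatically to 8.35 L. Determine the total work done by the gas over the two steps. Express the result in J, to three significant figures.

W_total ≈ -651 J

Step 1 (isothermal): W = P₁V₁ ln(V₂/V₁) = (18796) ln(19.2/7.4) = 17921 J.
After step 1: P = 979 kPa, V = 19.2 L, T = 548 K.
Step 2 (adiabatic): W = (P₁V₁ − P₂V₂)/(γ−1) = (18796 − 26225)/0.4 = -18572 J.
W_total = 17921 − 18572 = -651.2 J.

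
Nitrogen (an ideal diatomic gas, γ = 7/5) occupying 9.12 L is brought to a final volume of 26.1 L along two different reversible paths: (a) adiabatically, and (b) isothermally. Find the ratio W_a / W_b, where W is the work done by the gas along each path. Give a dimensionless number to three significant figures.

Path (a) adiabatic: W = P₁V₁(1 − (V₁/V₂)^(γ−1))/(γ−1) → W_a/(P₁V₁) = 0.8583.
Path (b) isothermal: W = P₁V₁ ln(V₂/V₁) → W_b/(P₁V₁) = 1.051.
W_a / W_b = 0.8583 / 1.051 = 0.8163.

W_a / W_b ≈ 0.816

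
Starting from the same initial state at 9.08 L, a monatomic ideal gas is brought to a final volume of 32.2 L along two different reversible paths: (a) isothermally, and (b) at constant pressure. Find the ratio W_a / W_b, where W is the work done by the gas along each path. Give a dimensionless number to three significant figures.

W_a / W_b ≈ 0.497

Path (a) isothermal: W = P₁V₁ ln(V₂/V₁) → W_a/(P₁V₁) = 1.266.
Path (b) isobaric: W = P₁(V₂ − V₁) → W_b/(P₁V₁) = 2.546.
W_a / W_b = 1.266 / 2.546 = 0.4972.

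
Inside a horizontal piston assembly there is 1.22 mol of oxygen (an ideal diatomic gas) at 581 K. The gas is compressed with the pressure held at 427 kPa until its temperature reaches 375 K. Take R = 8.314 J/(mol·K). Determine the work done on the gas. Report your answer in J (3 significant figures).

Isobaric: W = P ΔV = nR ΔT.
W = (1.22)(8.314)(375 − 581) = -2089 J.
Work on gas = −W_by = 2089 J.

W ≈ 2090 J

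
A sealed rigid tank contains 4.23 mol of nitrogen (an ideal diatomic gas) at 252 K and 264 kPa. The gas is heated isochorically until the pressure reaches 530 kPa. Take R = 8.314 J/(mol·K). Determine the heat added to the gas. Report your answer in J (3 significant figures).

Constant volume ⇒ W = 0, so Q = ΔU = nCᵥΔT with Cᵥ = 5R/2 = 20.79 J/(mol·K).
At constant V, T₂/T₁ = P₂/P₁ ⇒ ΔT = T₁(P₂/P₁ − 1) = 252·(530/264 − 1) = 253.9 K.
ΔU = (4.23)(20.79)(253.9) = 22324 J.

Q ≈ 22300 J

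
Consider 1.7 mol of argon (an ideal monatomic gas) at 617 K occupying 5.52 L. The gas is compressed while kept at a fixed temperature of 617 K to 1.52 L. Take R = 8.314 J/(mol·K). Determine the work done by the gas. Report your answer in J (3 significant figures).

W ≈ -11200 J

Isothermal: W = nRT ln(V₂/V₁).
W = (1.7)(8.314)(617) × ln(1.52/5.52)
  = 8721 × -1.29
W_by_gas = -11247 J.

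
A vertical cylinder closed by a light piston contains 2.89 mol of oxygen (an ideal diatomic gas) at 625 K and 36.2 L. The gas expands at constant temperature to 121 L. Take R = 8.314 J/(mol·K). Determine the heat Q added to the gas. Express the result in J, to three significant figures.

Isothermal ⇒ ΔU = 0, so Q = W = nRT ln(V₂/V₁).
Q = (2.89)(8.314)(625) ln(121/36.2) = 15017 × 1.207 = 18122 J.

Q ≈ 18100 J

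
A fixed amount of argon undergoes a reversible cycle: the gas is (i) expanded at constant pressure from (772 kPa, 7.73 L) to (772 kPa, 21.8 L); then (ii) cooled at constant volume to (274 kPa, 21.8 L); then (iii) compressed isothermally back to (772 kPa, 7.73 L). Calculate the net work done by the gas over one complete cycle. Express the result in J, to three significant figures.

W_net ≈ 4670 J

Leg (i): W = PΔV = (772)(21.8 − 7.73) = 10862 J.
Leg (ii): W = 0.
Leg (iii): W = PᵢVᵢ ln(V_f/Vᵢ) = (5973) ln(7.73/21.8) = -6193 J.
W_net = 10862 − 6193 = 4669 J.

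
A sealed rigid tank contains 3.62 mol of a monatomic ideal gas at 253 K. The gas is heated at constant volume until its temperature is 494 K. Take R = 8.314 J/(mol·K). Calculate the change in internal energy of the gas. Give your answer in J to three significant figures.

Constant volume ⇒ W = 0, so Q = ΔU = nCᵥΔT with Cᵥ = 3R/2 = 12.47 J/(mol·K).
ΔU = (3.62)(12.47)(494 − 253) = 10880 J.

ΔU ≈ 10900 J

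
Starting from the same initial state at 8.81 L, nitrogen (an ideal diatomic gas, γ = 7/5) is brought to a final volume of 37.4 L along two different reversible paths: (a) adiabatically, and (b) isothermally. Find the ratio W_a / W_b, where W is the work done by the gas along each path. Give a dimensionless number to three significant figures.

W_a / W_b ≈ 0.759

Path (a) adiabatic: W = P₁V₁(1 − (V₁/V₂)^(γ−1))/(γ−1) → W_a/(P₁V₁) = 1.098.
Path (b) isothermal: W = P₁V₁ ln(V₂/V₁) → W_b/(P₁V₁) = 1.446.
W_a / W_b = 1.098 / 1.446 = 0.7594.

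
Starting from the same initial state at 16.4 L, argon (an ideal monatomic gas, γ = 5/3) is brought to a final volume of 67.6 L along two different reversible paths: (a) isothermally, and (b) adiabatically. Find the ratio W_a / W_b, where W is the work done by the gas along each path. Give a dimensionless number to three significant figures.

W_a / W_b ≈ 1.55

Path (a) isothermal: W = P₁V₁ ln(V₂/V₁) → W_a/(P₁V₁) = 1.416.
Path (b) adiabatic: W = P₁V₁(1 − (V₁/V₂)^(γ−1))/(γ−1) → W_b/(P₁V₁) = 0.9165.
W_a / W_b = 1.416 / 0.9165 = 1.545.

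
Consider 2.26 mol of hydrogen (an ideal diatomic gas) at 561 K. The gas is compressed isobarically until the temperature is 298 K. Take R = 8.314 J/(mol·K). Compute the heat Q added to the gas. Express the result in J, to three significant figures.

Q ≈ -17300 J

Isobaric: W = nRΔT = (2.26)(8.314)(-263) = -4942 J.
ΔU = nCᵥΔT with Cᵥ = 5R/2: ΔU = (2.26)(20.79)(-263) = -12354 J.
Q = ΔU + W = -12354 − 4942 = -17296 J.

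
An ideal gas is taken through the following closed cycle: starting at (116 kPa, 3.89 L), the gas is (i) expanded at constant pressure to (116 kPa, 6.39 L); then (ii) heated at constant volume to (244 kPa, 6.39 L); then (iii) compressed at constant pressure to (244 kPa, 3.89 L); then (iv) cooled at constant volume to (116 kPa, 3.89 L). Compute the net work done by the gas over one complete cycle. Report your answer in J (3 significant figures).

Constant-volume legs do no work.
W(i) = (116)(6.39 − 3.89) = 290 J; W(iii) = (244)(3.89 − 6.39) = -610 J.
W_net = 290 − 610 = -320 J (the counter-clockwise enclosed area).

W_net ≈ -320 J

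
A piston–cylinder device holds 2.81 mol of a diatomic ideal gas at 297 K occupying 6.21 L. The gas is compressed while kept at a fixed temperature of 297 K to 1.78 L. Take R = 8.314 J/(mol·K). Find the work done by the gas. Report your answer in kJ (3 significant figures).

W ≈ -8.67 kJ

Isothermal: W = nRT ln(V₂/V₁).
W = (2.81)(8.314)(297) × ln(1.78/6.21)
  = 6939 × -1.25
W_by_gas = -8670 J.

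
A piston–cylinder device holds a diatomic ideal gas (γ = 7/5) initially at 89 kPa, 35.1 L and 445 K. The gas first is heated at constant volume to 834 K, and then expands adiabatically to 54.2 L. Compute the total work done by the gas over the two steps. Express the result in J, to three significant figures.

Step 1 (isochoric): W = 0 (constant volume).
After step 1: P = 166.8 kPa (V unchanged).
Step 2 (adiabatic): W = (P₁V₁ − P₂V₂)/(γ−1) = (5855 − 4921)/0.4 = 2335 J.
W_total = 0 + 2335 = 2335 J.

W_total ≈ 2330 J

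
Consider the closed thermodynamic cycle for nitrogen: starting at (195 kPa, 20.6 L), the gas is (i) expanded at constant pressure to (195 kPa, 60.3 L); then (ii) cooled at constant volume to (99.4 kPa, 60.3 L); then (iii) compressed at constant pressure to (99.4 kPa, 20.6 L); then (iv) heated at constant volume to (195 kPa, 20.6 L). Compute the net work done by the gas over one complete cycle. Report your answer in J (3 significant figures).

W_net ≈ 3800 J

Constant-volume legs do no work.
W(i) = (195)(60.3 − 20.6) = 7741 J; W(iii) = (99.4)(20.6 − 60.3) = -3946 J.
W_net = 7741 − 3946 = 3795 J (the clockwise enclosed area).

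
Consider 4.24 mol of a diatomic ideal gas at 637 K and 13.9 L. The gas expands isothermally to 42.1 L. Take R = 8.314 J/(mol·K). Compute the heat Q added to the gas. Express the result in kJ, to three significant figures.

Isothermal ⇒ ΔU = 0, so Q = W = nRT ln(V₂/V₁).
Q = (4.24)(8.314)(637) ln(42.1/13.9) = 22455 × 1.108 = 24884 J.

Q ≈ 24.9 kJ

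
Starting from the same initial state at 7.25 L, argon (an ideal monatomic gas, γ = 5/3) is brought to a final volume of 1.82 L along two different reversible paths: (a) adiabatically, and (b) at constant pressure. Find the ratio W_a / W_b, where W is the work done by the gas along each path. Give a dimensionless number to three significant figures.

Path (a) adiabatic: W = P₁V₁(1 − (V₁/V₂)^(γ−1))/(γ−1) → W_a/(P₁V₁) = -2.269.
Path (b) isobaric: W = P₁(V₂ − V₁) → W_b/(P₁V₁) = -0.749.
W_a / W_b = -2.269 / -0.749 = 3.03.

W_a / W_b ≈ 3.03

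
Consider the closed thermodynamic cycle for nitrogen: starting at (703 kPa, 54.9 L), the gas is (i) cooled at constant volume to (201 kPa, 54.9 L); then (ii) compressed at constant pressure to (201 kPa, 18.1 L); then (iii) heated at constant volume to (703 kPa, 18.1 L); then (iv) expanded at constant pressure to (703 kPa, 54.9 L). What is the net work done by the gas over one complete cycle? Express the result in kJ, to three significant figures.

Constant-volume legs do no work.
W(ii) = (201)(18.1 − 54.9) = -7397 J; W(iv) = (703)(54.9 − 18.1) = 25870 J.
W_net = -7397 + 25870 = 18474 J (the clockwise enclosed area).

W_net ≈ 18.5 kJ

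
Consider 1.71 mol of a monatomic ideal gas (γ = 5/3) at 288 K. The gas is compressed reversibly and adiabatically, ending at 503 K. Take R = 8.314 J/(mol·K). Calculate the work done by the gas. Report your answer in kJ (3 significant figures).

Adiabatic ⇒ Q = 0, so W_by = −ΔU = nCᵥ(T₁ − T₂).
Cᵥ = 3R/2 = 12.47 J/(mol·K).
W = (1.71)(12.47)(288 − 503) = -4585 J.

W ≈ -4.58 kJ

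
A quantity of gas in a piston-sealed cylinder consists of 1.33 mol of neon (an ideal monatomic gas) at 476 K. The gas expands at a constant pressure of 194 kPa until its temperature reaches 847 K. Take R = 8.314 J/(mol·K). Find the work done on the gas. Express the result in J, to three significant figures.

Isobaric: W = P ΔV = nR ΔT.
W = (1.33)(8.314)(847 − 476) = 4102 J.
Work on gas = −W_by = -4102 J.

W ≈ -4100 J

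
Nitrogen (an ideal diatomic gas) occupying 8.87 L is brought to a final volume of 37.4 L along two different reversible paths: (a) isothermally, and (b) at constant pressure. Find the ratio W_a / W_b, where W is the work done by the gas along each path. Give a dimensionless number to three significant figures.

W_a / W_b ≈ 0.447

Path (a) isothermal: W = P₁V₁ ln(V₂/V₁) → W_a/(P₁V₁) = 1.439.
Path (b) isobaric: W = P₁(V₂ − V₁) → W_b/(P₁V₁) = 3.216.
W_a / W_b = 1.439 / 3.216 = 0.4474.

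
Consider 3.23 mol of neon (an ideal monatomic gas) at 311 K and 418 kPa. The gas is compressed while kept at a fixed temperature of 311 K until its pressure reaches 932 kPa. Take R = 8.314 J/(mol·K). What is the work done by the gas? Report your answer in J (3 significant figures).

W ≈ -6700 J

Isothermal process: W = nRT ln(V₂/V₁) = nRT ln(P₁/P₂).
W = (3.23)(8.314)(311) × ln(418/932)
  = 8352 × ln(0.4485) = 8352 × -0.8019
W_by_gas = -6697 J.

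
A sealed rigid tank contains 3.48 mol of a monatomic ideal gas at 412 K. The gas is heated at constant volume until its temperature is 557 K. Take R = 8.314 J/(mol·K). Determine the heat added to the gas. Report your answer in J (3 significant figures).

Q ≈ 6290 J

Constant volume ⇒ W = 0, so Q = ΔU = nCᵥΔT with Cᵥ = 3R/2 = 12.47 J/(mol·K).
ΔU = (3.48)(12.47)(557 − 412) = 6293 J.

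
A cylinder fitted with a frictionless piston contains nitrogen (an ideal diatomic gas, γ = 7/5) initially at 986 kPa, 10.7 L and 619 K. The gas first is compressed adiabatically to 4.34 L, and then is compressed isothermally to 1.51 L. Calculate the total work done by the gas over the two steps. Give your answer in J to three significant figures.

W_total ≈ -27400 J

Step 1 (adiabatic): W = (P₁V₁ − P₂V₂)/(γ−1) = (10550 − 15136)/0.4 = -11465 J.
After step 1: P = 3488 kPa, V = 4.34 L, T = 888.1 K.
Step 2 (isothermal): W = P₁V₁ ln(V₂/V₁) = (15136) ln(1.51/4.34) = -15980 J.
W_total = -11465 − 15980 = -27445 J.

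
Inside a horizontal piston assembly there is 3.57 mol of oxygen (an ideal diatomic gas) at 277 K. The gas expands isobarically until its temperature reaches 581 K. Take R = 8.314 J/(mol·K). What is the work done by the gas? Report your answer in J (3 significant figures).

Isobaric: W = P ΔV = nR ΔT.
W = (3.57)(8.314)(581 − 277) = 9023 J.

W ≈ 9020 J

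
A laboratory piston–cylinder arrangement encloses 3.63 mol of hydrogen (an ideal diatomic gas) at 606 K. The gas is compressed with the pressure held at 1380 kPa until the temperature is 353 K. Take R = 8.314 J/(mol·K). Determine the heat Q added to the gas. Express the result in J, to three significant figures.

Isobaric: W = nRΔT = (3.63)(8.314)(-253) = -7635 J.
ΔU = nCᵥΔT with Cᵥ = 5R/2: ΔU = (3.63)(20.79)(-253) = -19089 J.
Q = ΔU + W = -19089 − 7635 = -26724 J.

Q ≈ -26700 J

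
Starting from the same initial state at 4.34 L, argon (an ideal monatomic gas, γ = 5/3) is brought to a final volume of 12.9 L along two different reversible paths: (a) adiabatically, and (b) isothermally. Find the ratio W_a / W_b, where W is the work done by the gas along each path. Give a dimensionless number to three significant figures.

W_a / W_b ≈ 0.711

Path (a) adiabatic: W = P₁V₁(1 − (V₁/V₂)^(γ−1))/(γ−1) → W_a/(P₁V₁) = 0.7744.
Path (b) isothermal: W = P₁V₁ ln(V₂/V₁) → W_b/(P₁V₁) = 1.089.
W_a / W_b = 0.7744 / 1.089 = 0.7109.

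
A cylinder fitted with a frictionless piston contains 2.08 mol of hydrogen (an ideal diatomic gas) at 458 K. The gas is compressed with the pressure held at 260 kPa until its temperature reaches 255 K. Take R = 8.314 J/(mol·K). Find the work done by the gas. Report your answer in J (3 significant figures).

W ≈ -3510 J

Isobaric: W = P ΔV = nR ΔT.
W = (2.08)(8.314)(255 − 458) = -3511 J.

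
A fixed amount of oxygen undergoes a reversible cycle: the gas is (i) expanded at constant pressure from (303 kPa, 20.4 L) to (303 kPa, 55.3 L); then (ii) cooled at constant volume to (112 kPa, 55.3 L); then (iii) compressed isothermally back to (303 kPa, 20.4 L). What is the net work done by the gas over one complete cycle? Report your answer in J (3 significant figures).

Leg (i): W = PΔV = (303)(55.3 − 20.4) = 10575 J.
Leg (ii): W = 0.
Leg (iii): W = PᵢVᵢ ln(V_f/Vᵢ) = (6194) ln(20.4/55.3) = -6176 J.
W_net = 10575 − 6176 = 4398 J.

W_net ≈ 4400 J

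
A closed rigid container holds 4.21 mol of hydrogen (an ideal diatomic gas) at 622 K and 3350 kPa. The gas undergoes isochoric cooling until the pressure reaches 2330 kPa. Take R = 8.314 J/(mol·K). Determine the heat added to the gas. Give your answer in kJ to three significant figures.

Constant volume ⇒ W = 0, so Q = ΔU = nCᵥΔT with Cᵥ = 5R/2 = 20.79 J/(mol·K).
At constant V, T₂/T₁ = P₂/P₁ ⇒ ΔT = T₁(P₂/P₁ − 1) = 622·(2330/3350 − 1) = -189.4 K.
ΔU = (4.21)(20.79)(-189.4) = -16572 J.

Q ≈ -16.6 kJ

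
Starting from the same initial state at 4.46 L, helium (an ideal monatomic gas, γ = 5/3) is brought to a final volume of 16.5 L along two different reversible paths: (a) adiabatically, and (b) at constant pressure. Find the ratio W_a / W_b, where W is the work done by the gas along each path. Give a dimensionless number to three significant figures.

Path (a) adiabatic: W = P₁V₁(1 − (V₁/V₂)^(γ−1))/(γ−1) → W_a/(P₁V₁) = 0.8729.
Path (b) isobaric: W = P₁(V₂ − V₁) → W_b/(P₁V₁) = 2.7.
W_a / W_b = 0.8729 / 2.7 = 0.3234.

W_a / W_b ≈ 0.323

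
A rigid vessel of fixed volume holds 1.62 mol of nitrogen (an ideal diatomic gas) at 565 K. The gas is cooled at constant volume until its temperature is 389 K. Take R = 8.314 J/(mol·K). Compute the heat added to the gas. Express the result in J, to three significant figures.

Q ≈ -5930 J

Constant volume ⇒ W = 0, so Q = ΔU = nCᵥΔT with Cᵥ = 5R/2 = 20.79 J/(mol·K).
ΔU = (1.62)(20.79)(389 − 565) = -5926 J.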